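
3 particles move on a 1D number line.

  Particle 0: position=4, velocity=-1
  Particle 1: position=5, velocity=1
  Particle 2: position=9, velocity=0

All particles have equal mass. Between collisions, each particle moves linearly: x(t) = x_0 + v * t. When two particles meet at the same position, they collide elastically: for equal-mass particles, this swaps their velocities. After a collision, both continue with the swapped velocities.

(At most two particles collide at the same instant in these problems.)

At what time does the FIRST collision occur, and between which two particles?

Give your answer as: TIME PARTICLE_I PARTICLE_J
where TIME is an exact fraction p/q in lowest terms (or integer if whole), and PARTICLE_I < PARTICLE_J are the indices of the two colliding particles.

Answer: 4 1 2

Derivation:
Pair (0,1): pos 4,5 vel -1,1 -> not approaching (rel speed -2 <= 0)
Pair (1,2): pos 5,9 vel 1,0 -> gap=4, closing at 1/unit, collide at t=4
Earliest collision: t=4 between 1 and 2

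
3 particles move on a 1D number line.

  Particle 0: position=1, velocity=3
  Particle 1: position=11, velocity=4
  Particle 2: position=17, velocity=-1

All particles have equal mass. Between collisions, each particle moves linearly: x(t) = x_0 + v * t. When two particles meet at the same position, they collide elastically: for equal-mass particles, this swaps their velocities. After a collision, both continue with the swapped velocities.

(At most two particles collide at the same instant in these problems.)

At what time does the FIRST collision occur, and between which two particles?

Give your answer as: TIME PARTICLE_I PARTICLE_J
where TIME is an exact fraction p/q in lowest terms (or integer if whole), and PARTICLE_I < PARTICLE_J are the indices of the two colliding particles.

Answer: 6/5 1 2

Derivation:
Pair (0,1): pos 1,11 vel 3,4 -> not approaching (rel speed -1 <= 0)
Pair (1,2): pos 11,17 vel 4,-1 -> gap=6, closing at 5/unit, collide at t=6/5
Earliest collision: t=6/5 between 1 and 2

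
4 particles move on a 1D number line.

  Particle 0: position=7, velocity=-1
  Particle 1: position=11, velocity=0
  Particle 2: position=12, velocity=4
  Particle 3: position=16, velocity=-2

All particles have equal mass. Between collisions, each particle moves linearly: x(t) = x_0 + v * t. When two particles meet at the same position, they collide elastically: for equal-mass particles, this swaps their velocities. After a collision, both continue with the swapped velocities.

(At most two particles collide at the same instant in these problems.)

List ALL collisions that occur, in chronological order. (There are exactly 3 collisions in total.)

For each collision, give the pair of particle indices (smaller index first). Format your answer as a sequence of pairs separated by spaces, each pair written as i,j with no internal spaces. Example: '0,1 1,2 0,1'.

Answer: 2,3 1,2 0,1

Derivation:
Collision at t=2/3: particles 2 and 3 swap velocities; positions: p0=19/3 p1=11 p2=44/3 p3=44/3; velocities now: v0=-1 v1=0 v2=-2 v3=4
Collision at t=5/2: particles 1 and 2 swap velocities; positions: p0=9/2 p1=11 p2=11 p3=22; velocities now: v0=-1 v1=-2 v2=0 v3=4
Collision at t=9: particles 0 and 1 swap velocities; positions: p0=-2 p1=-2 p2=11 p3=48; velocities now: v0=-2 v1=-1 v2=0 v3=4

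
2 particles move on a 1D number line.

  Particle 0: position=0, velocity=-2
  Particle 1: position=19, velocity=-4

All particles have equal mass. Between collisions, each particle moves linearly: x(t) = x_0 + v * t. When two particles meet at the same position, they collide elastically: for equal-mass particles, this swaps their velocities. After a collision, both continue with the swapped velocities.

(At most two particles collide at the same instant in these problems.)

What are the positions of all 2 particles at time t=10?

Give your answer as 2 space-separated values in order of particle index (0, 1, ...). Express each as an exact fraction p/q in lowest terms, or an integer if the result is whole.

Answer: -21 -20

Derivation:
Collision at t=19/2: particles 0 and 1 swap velocities; positions: p0=-19 p1=-19; velocities now: v0=-4 v1=-2
Advance to t=10 (no further collisions before then); velocities: v0=-4 v1=-2; positions = -21 -20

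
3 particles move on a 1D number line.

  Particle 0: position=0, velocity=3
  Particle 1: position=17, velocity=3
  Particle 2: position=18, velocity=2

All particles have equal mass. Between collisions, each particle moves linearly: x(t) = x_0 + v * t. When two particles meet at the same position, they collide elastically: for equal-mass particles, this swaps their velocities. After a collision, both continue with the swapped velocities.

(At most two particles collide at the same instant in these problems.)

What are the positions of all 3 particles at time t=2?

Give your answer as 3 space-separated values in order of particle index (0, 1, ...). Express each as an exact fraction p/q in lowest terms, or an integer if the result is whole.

Collision at t=1: particles 1 and 2 swap velocities; positions: p0=3 p1=20 p2=20; velocities now: v0=3 v1=2 v2=3
Advance to t=2 (no further collisions before then); velocities: v0=3 v1=2 v2=3; positions = 6 22 23

Answer: 6 22 23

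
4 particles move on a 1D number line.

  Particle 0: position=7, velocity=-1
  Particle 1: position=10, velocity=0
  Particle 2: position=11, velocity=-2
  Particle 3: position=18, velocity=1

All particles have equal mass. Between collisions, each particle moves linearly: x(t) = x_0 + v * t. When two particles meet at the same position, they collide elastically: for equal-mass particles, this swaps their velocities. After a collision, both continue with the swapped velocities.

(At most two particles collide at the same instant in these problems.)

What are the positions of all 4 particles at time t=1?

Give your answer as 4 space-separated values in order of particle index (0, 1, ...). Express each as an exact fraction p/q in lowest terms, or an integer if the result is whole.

Collision at t=1/2: particles 1 and 2 swap velocities; positions: p0=13/2 p1=10 p2=10 p3=37/2; velocities now: v0=-1 v1=-2 v2=0 v3=1
Advance to t=1 (no further collisions before then); velocities: v0=-1 v1=-2 v2=0 v3=1; positions = 6 9 10 19

Answer: 6 9 10 19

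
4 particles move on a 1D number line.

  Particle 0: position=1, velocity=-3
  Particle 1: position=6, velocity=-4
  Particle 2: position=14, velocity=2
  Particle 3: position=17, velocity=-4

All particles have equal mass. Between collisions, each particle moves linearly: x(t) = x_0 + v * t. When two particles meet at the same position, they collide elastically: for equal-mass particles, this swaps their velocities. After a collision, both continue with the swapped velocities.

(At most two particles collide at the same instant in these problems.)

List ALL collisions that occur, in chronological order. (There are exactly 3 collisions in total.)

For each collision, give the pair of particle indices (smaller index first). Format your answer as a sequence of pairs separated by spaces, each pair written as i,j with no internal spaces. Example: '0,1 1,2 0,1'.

Collision at t=1/2: particles 2 and 3 swap velocities; positions: p0=-1/2 p1=4 p2=15 p3=15; velocities now: v0=-3 v1=-4 v2=-4 v3=2
Collision at t=5: particles 0 and 1 swap velocities; positions: p0=-14 p1=-14 p2=-3 p3=24; velocities now: v0=-4 v1=-3 v2=-4 v3=2
Collision at t=16: particles 1 and 2 swap velocities; positions: p0=-58 p1=-47 p2=-47 p3=46; velocities now: v0=-4 v1=-4 v2=-3 v3=2

Answer: 2,3 0,1 1,2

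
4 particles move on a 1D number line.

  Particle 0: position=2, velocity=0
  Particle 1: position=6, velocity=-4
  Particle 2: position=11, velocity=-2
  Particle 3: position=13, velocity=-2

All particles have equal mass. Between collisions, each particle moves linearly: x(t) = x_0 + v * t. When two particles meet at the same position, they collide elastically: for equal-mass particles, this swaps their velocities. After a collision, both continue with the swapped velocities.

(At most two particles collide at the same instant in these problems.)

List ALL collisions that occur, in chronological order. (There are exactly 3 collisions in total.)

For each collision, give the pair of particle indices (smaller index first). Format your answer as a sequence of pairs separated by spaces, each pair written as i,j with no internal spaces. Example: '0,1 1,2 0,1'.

Collision at t=1: particles 0 and 1 swap velocities; positions: p0=2 p1=2 p2=9 p3=11; velocities now: v0=-4 v1=0 v2=-2 v3=-2
Collision at t=9/2: particles 1 and 2 swap velocities; positions: p0=-12 p1=2 p2=2 p3=4; velocities now: v0=-4 v1=-2 v2=0 v3=-2
Collision at t=11/2: particles 2 and 3 swap velocities; positions: p0=-16 p1=0 p2=2 p3=2; velocities now: v0=-4 v1=-2 v2=-2 v3=0

Answer: 0,1 1,2 2,3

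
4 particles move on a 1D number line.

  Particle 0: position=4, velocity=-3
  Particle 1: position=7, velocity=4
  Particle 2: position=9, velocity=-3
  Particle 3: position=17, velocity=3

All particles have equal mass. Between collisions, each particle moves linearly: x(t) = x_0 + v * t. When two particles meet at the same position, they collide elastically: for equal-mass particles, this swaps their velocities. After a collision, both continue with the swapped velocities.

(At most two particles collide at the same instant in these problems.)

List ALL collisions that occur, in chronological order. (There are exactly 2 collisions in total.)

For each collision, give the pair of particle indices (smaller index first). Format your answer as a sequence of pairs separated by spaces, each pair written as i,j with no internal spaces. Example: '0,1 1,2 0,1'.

Collision at t=2/7: particles 1 and 2 swap velocities; positions: p0=22/7 p1=57/7 p2=57/7 p3=125/7; velocities now: v0=-3 v1=-3 v2=4 v3=3
Collision at t=10: particles 2 and 3 swap velocities; positions: p0=-26 p1=-21 p2=47 p3=47; velocities now: v0=-3 v1=-3 v2=3 v3=4

Answer: 1,2 2,3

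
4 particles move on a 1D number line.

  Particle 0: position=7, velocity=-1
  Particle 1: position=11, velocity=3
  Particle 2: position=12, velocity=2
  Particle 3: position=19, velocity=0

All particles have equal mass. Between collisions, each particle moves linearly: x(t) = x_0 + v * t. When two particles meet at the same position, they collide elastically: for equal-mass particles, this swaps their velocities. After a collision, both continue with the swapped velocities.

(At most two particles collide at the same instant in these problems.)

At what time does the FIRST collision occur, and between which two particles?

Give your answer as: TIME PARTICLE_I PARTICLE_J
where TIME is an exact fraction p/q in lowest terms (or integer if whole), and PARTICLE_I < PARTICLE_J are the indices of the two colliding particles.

Pair (0,1): pos 7,11 vel -1,3 -> not approaching (rel speed -4 <= 0)
Pair (1,2): pos 11,12 vel 3,2 -> gap=1, closing at 1/unit, collide at t=1
Pair (2,3): pos 12,19 vel 2,0 -> gap=7, closing at 2/unit, collide at t=7/2
Earliest collision: t=1 between 1 and 2

Answer: 1 1 2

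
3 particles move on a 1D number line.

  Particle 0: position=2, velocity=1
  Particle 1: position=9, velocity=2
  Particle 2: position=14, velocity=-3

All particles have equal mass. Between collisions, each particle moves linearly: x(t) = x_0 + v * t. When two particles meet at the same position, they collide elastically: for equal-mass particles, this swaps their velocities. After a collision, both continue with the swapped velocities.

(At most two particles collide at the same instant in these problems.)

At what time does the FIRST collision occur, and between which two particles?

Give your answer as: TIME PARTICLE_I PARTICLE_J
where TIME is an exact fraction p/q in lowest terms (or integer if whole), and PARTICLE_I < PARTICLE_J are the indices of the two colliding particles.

Pair (0,1): pos 2,9 vel 1,2 -> not approaching (rel speed -1 <= 0)
Pair (1,2): pos 9,14 vel 2,-3 -> gap=5, closing at 5/unit, collide at t=1
Earliest collision: t=1 between 1 and 2

Answer: 1 1 2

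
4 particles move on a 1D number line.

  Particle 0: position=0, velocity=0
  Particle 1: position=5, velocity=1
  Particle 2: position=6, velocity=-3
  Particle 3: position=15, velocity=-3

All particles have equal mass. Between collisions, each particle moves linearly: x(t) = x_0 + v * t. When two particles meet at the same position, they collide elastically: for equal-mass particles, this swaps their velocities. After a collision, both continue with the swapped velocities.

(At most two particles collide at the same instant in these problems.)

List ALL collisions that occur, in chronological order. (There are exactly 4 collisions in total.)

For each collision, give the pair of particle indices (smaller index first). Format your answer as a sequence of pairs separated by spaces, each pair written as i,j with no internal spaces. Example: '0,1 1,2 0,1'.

Answer: 1,2 0,1 2,3 1,2

Derivation:
Collision at t=1/4: particles 1 and 2 swap velocities; positions: p0=0 p1=21/4 p2=21/4 p3=57/4; velocities now: v0=0 v1=-3 v2=1 v3=-3
Collision at t=2: particles 0 and 1 swap velocities; positions: p0=0 p1=0 p2=7 p3=9; velocities now: v0=-3 v1=0 v2=1 v3=-3
Collision at t=5/2: particles 2 and 3 swap velocities; positions: p0=-3/2 p1=0 p2=15/2 p3=15/2; velocities now: v0=-3 v1=0 v2=-3 v3=1
Collision at t=5: particles 1 and 2 swap velocities; positions: p0=-9 p1=0 p2=0 p3=10; velocities now: v0=-3 v1=-3 v2=0 v3=1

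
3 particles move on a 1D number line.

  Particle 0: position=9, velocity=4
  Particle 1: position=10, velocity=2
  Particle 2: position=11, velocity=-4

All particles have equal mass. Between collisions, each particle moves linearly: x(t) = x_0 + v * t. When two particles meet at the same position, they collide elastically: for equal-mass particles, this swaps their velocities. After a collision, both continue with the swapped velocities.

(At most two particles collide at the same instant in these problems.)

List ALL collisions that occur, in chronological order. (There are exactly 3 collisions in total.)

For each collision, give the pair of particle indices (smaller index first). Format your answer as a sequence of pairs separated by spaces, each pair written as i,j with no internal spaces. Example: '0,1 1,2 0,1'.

Collision at t=1/6: particles 1 and 2 swap velocities; positions: p0=29/3 p1=31/3 p2=31/3; velocities now: v0=4 v1=-4 v2=2
Collision at t=1/4: particles 0 and 1 swap velocities; positions: p0=10 p1=10 p2=21/2; velocities now: v0=-4 v1=4 v2=2
Collision at t=1/2: particles 1 and 2 swap velocities; positions: p0=9 p1=11 p2=11; velocities now: v0=-4 v1=2 v2=4

Answer: 1,2 0,1 1,2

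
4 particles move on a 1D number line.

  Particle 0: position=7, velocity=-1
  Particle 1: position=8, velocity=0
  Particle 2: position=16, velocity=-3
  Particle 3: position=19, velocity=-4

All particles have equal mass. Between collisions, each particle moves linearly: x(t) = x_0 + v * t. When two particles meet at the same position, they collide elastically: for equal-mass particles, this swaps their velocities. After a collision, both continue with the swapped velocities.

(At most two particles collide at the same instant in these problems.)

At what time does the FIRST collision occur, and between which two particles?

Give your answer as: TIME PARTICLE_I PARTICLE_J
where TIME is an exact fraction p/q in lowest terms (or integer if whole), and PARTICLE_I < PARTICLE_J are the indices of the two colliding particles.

Pair (0,1): pos 7,8 vel -1,0 -> not approaching (rel speed -1 <= 0)
Pair (1,2): pos 8,16 vel 0,-3 -> gap=8, closing at 3/unit, collide at t=8/3
Pair (2,3): pos 16,19 vel -3,-4 -> gap=3, closing at 1/unit, collide at t=3
Earliest collision: t=8/3 between 1 and 2

Answer: 8/3 1 2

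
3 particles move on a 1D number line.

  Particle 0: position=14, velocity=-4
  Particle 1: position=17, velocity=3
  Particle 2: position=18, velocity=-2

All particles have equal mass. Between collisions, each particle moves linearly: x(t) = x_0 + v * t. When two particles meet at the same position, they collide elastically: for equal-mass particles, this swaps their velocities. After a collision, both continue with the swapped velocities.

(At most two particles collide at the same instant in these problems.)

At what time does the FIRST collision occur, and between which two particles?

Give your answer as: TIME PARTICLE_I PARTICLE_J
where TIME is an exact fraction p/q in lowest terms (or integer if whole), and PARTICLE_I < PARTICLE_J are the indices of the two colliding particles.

Pair (0,1): pos 14,17 vel -4,3 -> not approaching (rel speed -7 <= 0)
Pair (1,2): pos 17,18 vel 3,-2 -> gap=1, closing at 5/unit, collide at t=1/5
Earliest collision: t=1/5 between 1 and 2

Answer: 1/5 1 2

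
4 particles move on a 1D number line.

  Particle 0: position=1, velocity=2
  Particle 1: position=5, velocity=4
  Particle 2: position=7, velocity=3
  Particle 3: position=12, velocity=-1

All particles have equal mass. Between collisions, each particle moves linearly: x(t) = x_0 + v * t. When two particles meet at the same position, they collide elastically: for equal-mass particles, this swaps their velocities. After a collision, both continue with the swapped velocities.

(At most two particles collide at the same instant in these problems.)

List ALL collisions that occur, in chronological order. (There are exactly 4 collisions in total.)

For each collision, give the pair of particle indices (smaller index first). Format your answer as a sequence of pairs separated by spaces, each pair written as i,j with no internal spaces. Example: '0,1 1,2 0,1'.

Answer: 2,3 1,2 2,3 0,1

Derivation:
Collision at t=5/4: particles 2 and 3 swap velocities; positions: p0=7/2 p1=10 p2=43/4 p3=43/4; velocities now: v0=2 v1=4 v2=-1 v3=3
Collision at t=7/5: particles 1 and 2 swap velocities; positions: p0=19/5 p1=53/5 p2=53/5 p3=56/5; velocities now: v0=2 v1=-1 v2=4 v3=3
Collision at t=2: particles 2 and 3 swap velocities; positions: p0=5 p1=10 p2=13 p3=13; velocities now: v0=2 v1=-1 v2=3 v3=4
Collision at t=11/3: particles 0 and 1 swap velocities; positions: p0=25/3 p1=25/3 p2=18 p3=59/3; velocities now: v0=-1 v1=2 v2=3 v3=4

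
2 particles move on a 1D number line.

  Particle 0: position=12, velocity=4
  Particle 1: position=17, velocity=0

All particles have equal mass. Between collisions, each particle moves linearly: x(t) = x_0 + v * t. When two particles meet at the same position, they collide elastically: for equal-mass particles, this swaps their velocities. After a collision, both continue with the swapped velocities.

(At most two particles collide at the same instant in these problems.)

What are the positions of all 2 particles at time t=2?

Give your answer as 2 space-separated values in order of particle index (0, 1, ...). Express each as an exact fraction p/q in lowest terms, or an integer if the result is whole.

Collision at t=5/4: particles 0 and 1 swap velocities; positions: p0=17 p1=17; velocities now: v0=0 v1=4
Advance to t=2 (no further collisions before then); velocities: v0=0 v1=4; positions = 17 20

Answer: 17 20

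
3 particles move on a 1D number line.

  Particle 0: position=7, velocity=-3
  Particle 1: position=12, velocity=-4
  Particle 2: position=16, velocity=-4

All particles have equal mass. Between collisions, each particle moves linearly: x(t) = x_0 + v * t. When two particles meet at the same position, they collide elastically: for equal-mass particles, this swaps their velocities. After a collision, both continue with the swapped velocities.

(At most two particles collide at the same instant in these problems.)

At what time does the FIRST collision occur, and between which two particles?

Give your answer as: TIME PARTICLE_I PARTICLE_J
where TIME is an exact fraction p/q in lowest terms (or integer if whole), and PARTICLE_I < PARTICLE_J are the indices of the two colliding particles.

Answer: 5 0 1

Derivation:
Pair (0,1): pos 7,12 vel -3,-4 -> gap=5, closing at 1/unit, collide at t=5
Pair (1,2): pos 12,16 vel -4,-4 -> not approaching (rel speed 0 <= 0)
Earliest collision: t=5 between 0 and 1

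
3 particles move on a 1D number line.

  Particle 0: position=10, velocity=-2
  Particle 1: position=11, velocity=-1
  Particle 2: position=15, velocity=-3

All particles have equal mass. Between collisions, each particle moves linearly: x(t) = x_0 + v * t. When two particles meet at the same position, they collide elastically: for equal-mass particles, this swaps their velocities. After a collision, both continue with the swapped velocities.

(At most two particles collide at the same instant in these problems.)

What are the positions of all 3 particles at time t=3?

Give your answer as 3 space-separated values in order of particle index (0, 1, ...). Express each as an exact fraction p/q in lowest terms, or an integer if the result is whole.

Collision at t=2: particles 1 and 2 swap velocities; positions: p0=6 p1=9 p2=9; velocities now: v0=-2 v1=-3 v2=-1
Advance to t=3 (no further collisions before then); velocities: v0=-2 v1=-3 v2=-1; positions = 4 6 8

Answer: 4 6 8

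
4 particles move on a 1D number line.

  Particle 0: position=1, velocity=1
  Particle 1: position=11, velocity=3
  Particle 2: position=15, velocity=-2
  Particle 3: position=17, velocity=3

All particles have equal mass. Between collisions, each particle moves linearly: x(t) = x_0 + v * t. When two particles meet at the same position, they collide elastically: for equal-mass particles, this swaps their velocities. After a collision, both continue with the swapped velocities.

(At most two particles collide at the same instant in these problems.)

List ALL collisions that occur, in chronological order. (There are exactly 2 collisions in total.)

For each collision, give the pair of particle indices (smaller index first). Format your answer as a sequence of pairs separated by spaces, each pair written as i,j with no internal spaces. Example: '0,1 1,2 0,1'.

Answer: 1,2 0,1

Derivation:
Collision at t=4/5: particles 1 and 2 swap velocities; positions: p0=9/5 p1=67/5 p2=67/5 p3=97/5; velocities now: v0=1 v1=-2 v2=3 v3=3
Collision at t=14/3: particles 0 and 1 swap velocities; positions: p0=17/3 p1=17/3 p2=25 p3=31; velocities now: v0=-2 v1=1 v2=3 v3=3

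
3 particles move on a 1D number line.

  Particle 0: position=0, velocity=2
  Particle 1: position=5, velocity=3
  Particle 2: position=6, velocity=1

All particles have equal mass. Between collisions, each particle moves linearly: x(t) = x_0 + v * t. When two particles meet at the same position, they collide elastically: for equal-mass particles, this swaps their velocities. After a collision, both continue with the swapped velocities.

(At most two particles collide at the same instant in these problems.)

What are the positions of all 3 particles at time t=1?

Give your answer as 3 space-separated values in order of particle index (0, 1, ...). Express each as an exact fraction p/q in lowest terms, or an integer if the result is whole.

Collision at t=1/2: particles 1 and 2 swap velocities; positions: p0=1 p1=13/2 p2=13/2; velocities now: v0=2 v1=1 v2=3
Advance to t=1 (no further collisions before then); velocities: v0=2 v1=1 v2=3; positions = 2 7 8

Answer: 2 7 8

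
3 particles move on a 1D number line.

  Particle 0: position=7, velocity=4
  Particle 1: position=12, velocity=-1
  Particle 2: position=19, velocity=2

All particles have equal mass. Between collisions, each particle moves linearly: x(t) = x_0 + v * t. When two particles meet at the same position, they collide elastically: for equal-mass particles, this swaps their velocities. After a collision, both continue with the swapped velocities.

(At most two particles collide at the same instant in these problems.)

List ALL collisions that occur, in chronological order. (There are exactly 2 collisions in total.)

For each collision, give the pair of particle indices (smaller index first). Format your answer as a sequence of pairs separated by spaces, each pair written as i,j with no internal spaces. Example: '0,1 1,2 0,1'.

Collision at t=1: particles 0 and 1 swap velocities; positions: p0=11 p1=11 p2=21; velocities now: v0=-1 v1=4 v2=2
Collision at t=6: particles 1 and 2 swap velocities; positions: p0=6 p1=31 p2=31; velocities now: v0=-1 v1=2 v2=4

Answer: 0,1 1,2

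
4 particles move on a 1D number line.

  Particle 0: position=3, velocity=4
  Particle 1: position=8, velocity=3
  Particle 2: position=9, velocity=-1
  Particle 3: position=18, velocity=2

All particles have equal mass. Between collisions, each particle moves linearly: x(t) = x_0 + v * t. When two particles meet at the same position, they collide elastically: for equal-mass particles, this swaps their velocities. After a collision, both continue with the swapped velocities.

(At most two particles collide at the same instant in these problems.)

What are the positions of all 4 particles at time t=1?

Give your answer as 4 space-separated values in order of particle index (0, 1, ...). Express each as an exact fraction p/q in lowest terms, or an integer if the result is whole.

Answer: 7 8 11 20

Derivation:
Collision at t=1/4: particles 1 and 2 swap velocities; positions: p0=4 p1=35/4 p2=35/4 p3=37/2; velocities now: v0=4 v1=-1 v2=3 v3=2
Advance to t=1 (no further collisions before then); velocities: v0=4 v1=-1 v2=3 v3=2; positions = 7 8 11 20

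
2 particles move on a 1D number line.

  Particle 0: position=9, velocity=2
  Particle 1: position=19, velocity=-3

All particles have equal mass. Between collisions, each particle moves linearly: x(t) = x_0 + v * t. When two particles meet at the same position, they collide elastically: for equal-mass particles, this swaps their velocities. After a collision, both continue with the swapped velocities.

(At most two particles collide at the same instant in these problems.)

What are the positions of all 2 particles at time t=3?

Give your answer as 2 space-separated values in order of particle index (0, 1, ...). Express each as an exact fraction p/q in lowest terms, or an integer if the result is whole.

Collision at t=2: particles 0 and 1 swap velocities; positions: p0=13 p1=13; velocities now: v0=-3 v1=2
Advance to t=3 (no further collisions before then); velocities: v0=-3 v1=2; positions = 10 15

Answer: 10 15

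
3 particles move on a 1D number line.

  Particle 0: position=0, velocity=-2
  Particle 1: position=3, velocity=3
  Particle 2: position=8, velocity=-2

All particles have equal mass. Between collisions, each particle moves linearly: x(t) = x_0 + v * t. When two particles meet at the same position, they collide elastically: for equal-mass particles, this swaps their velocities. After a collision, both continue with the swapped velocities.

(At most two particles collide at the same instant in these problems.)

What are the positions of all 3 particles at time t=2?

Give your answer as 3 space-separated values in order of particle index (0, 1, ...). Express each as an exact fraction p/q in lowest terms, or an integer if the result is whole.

Collision at t=1: particles 1 and 2 swap velocities; positions: p0=-2 p1=6 p2=6; velocities now: v0=-2 v1=-2 v2=3
Advance to t=2 (no further collisions before then); velocities: v0=-2 v1=-2 v2=3; positions = -4 4 9

Answer: -4 4 9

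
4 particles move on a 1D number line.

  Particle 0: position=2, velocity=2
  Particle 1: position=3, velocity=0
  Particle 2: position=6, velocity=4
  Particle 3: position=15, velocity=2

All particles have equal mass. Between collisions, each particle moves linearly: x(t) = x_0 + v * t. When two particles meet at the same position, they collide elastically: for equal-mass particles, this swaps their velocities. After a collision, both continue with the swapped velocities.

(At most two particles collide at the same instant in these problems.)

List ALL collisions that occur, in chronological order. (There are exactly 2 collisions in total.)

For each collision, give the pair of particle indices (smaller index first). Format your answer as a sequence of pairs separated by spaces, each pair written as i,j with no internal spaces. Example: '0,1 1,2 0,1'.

Answer: 0,1 2,3

Derivation:
Collision at t=1/2: particles 0 and 1 swap velocities; positions: p0=3 p1=3 p2=8 p3=16; velocities now: v0=0 v1=2 v2=4 v3=2
Collision at t=9/2: particles 2 and 3 swap velocities; positions: p0=3 p1=11 p2=24 p3=24; velocities now: v0=0 v1=2 v2=2 v3=4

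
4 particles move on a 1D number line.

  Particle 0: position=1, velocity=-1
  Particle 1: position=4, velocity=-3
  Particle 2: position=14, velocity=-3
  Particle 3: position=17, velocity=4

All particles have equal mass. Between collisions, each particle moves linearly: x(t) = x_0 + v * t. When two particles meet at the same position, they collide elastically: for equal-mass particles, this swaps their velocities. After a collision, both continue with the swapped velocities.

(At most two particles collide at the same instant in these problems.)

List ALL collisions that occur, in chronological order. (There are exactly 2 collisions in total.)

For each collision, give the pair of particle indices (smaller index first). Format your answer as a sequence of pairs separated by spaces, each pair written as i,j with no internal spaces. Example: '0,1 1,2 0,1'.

Answer: 0,1 1,2

Derivation:
Collision at t=3/2: particles 0 and 1 swap velocities; positions: p0=-1/2 p1=-1/2 p2=19/2 p3=23; velocities now: v0=-3 v1=-1 v2=-3 v3=4
Collision at t=13/2: particles 1 and 2 swap velocities; positions: p0=-31/2 p1=-11/2 p2=-11/2 p3=43; velocities now: v0=-3 v1=-3 v2=-1 v3=4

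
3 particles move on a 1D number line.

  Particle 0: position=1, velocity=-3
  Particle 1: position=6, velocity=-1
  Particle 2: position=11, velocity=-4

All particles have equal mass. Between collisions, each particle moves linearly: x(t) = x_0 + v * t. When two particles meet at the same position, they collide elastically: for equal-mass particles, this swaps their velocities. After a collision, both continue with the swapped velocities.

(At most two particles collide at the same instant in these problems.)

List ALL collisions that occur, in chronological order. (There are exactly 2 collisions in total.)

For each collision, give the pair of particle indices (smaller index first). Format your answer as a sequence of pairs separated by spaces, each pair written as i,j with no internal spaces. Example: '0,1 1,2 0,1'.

Answer: 1,2 0,1

Derivation:
Collision at t=5/3: particles 1 and 2 swap velocities; positions: p0=-4 p1=13/3 p2=13/3; velocities now: v0=-3 v1=-4 v2=-1
Collision at t=10: particles 0 and 1 swap velocities; positions: p0=-29 p1=-29 p2=-4; velocities now: v0=-4 v1=-3 v2=-1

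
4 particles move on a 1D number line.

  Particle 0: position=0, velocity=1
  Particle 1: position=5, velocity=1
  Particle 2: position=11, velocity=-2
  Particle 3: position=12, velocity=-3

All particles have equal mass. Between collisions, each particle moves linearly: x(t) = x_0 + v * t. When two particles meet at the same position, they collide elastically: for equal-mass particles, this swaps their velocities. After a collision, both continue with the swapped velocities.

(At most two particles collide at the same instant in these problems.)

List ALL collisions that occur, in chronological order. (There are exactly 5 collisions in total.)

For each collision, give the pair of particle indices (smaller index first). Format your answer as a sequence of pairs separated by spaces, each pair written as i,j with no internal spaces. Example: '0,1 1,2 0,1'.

Collision at t=1: particles 2 and 3 swap velocities; positions: p0=1 p1=6 p2=9 p3=9; velocities now: v0=1 v1=1 v2=-3 v3=-2
Collision at t=7/4: particles 1 and 2 swap velocities; positions: p0=7/4 p1=27/4 p2=27/4 p3=15/2; velocities now: v0=1 v1=-3 v2=1 v3=-2
Collision at t=2: particles 2 and 3 swap velocities; positions: p0=2 p1=6 p2=7 p3=7; velocities now: v0=1 v1=-3 v2=-2 v3=1
Collision at t=3: particles 0 and 1 swap velocities; positions: p0=3 p1=3 p2=5 p3=8; velocities now: v0=-3 v1=1 v2=-2 v3=1
Collision at t=11/3: particles 1 and 2 swap velocities; positions: p0=1 p1=11/3 p2=11/3 p3=26/3; velocities now: v0=-3 v1=-2 v2=1 v3=1

Answer: 2,3 1,2 2,3 0,1 1,2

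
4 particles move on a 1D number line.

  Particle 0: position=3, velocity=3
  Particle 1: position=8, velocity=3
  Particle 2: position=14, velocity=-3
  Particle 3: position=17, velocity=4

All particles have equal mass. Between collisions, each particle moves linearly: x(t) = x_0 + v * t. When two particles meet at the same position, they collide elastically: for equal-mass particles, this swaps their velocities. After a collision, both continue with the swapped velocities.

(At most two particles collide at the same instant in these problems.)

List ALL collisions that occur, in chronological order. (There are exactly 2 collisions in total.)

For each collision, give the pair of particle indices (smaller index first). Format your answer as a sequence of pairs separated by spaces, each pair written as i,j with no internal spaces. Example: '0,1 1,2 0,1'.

Collision at t=1: particles 1 and 2 swap velocities; positions: p0=6 p1=11 p2=11 p3=21; velocities now: v0=3 v1=-3 v2=3 v3=4
Collision at t=11/6: particles 0 and 1 swap velocities; positions: p0=17/2 p1=17/2 p2=27/2 p3=73/3; velocities now: v0=-3 v1=3 v2=3 v3=4

Answer: 1,2 0,1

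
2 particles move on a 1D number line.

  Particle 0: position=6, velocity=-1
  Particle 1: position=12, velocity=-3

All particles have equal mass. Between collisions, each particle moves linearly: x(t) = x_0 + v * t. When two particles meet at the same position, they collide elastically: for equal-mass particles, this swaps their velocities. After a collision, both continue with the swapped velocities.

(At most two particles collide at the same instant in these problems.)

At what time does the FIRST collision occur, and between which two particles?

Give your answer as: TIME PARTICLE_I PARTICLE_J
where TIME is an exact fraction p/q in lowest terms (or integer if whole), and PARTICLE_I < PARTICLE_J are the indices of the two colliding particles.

Answer: 3 0 1

Derivation:
Pair (0,1): pos 6,12 vel -1,-3 -> gap=6, closing at 2/unit, collide at t=3
Earliest collision: t=3 between 0 and 1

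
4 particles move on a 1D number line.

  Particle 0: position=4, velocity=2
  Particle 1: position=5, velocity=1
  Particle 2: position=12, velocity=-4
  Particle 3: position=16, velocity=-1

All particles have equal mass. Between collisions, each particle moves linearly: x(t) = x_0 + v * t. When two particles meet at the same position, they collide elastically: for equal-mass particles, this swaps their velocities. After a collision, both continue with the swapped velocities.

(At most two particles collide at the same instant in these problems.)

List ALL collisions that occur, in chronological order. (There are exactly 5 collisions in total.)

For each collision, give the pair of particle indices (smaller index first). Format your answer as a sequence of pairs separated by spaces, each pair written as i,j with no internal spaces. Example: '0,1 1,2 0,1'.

Answer: 0,1 1,2 0,1 2,3 1,2

Derivation:
Collision at t=1: particles 0 and 1 swap velocities; positions: p0=6 p1=6 p2=8 p3=15; velocities now: v0=1 v1=2 v2=-4 v3=-1
Collision at t=4/3: particles 1 and 2 swap velocities; positions: p0=19/3 p1=20/3 p2=20/3 p3=44/3; velocities now: v0=1 v1=-4 v2=2 v3=-1
Collision at t=7/5: particles 0 and 1 swap velocities; positions: p0=32/5 p1=32/5 p2=34/5 p3=73/5; velocities now: v0=-4 v1=1 v2=2 v3=-1
Collision at t=4: particles 2 and 3 swap velocities; positions: p0=-4 p1=9 p2=12 p3=12; velocities now: v0=-4 v1=1 v2=-1 v3=2
Collision at t=11/2: particles 1 and 2 swap velocities; positions: p0=-10 p1=21/2 p2=21/2 p3=15; velocities now: v0=-4 v1=-1 v2=1 v3=2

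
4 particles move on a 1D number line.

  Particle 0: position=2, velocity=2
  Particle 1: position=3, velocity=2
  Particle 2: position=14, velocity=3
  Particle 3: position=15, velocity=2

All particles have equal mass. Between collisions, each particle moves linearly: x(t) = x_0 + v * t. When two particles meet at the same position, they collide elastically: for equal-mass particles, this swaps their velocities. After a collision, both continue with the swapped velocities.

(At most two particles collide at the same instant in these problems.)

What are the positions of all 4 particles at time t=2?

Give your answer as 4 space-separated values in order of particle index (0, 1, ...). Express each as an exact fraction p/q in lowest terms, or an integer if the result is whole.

Answer: 6 7 19 20

Derivation:
Collision at t=1: particles 2 and 3 swap velocities; positions: p0=4 p1=5 p2=17 p3=17; velocities now: v0=2 v1=2 v2=2 v3=3
Advance to t=2 (no further collisions before then); velocities: v0=2 v1=2 v2=2 v3=3; positions = 6 7 19 20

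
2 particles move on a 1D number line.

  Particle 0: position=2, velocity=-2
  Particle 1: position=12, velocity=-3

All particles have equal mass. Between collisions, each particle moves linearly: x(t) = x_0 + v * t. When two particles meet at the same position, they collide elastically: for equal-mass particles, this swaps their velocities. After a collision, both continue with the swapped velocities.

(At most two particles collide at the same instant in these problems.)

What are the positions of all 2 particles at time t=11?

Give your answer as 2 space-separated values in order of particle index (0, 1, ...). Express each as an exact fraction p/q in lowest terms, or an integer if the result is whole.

Answer: -21 -20

Derivation:
Collision at t=10: particles 0 and 1 swap velocities; positions: p0=-18 p1=-18; velocities now: v0=-3 v1=-2
Advance to t=11 (no further collisions before then); velocities: v0=-3 v1=-2; positions = -21 -20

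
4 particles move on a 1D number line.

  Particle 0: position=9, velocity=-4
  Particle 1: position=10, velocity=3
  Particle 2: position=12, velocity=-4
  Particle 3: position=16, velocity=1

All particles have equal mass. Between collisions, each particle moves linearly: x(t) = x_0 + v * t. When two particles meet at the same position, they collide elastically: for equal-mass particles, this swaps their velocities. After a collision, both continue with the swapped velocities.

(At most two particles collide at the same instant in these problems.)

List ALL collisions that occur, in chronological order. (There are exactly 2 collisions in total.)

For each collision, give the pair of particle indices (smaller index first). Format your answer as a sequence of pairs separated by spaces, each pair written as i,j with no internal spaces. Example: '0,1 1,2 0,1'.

Answer: 1,2 2,3

Derivation:
Collision at t=2/7: particles 1 and 2 swap velocities; positions: p0=55/7 p1=76/7 p2=76/7 p3=114/7; velocities now: v0=-4 v1=-4 v2=3 v3=1
Collision at t=3: particles 2 and 3 swap velocities; positions: p0=-3 p1=0 p2=19 p3=19; velocities now: v0=-4 v1=-4 v2=1 v3=3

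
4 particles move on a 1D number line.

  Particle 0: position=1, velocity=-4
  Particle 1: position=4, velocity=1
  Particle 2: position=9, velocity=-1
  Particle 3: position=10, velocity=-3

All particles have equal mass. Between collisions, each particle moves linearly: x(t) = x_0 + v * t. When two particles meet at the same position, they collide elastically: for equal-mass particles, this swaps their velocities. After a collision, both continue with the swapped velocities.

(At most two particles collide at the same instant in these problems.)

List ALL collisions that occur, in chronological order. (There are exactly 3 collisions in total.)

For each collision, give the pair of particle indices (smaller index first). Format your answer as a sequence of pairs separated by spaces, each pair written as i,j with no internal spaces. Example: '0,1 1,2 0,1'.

Answer: 2,3 1,2 2,3

Derivation:
Collision at t=1/2: particles 2 and 3 swap velocities; positions: p0=-1 p1=9/2 p2=17/2 p3=17/2; velocities now: v0=-4 v1=1 v2=-3 v3=-1
Collision at t=3/2: particles 1 and 2 swap velocities; positions: p0=-5 p1=11/2 p2=11/2 p3=15/2; velocities now: v0=-4 v1=-3 v2=1 v3=-1
Collision at t=5/2: particles 2 and 3 swap velocities; positions: p0=-9 p1=5/2 p2=13/2 p3=13/2; velocities now: v0=-4 v1=-3 v2=-1 v3=1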